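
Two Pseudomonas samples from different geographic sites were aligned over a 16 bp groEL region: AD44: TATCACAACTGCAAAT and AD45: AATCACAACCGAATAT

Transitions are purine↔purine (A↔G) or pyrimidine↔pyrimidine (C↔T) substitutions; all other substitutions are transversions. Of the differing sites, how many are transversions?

3

Differing sites — 1:T/A (Tv); 10:T/C (Ti); 12:C/A (Tv); 14:A/T (Tv).
Of the 4 differences, 1 transition and 3 transversions, so the answer is 3.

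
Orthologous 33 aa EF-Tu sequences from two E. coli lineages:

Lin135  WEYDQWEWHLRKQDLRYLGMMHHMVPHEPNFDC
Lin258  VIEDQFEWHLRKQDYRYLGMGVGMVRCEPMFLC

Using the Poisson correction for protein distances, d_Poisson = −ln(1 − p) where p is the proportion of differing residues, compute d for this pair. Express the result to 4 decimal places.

The sequences differ at positions 1 (W/V), 2 (E/I), 3 (Y/E), 6 (W/F), 15 (L/Y), 21 (M/G), 22 (H/V), 23 (H/G), 26 (P/R), 27 (H/C), 30 (N/M), 32 (D/L).
p = 12/33 = 0.363636.
d = −ln(1 − 0.363636) = −ln(0.636364) = 0.4520.

0.4520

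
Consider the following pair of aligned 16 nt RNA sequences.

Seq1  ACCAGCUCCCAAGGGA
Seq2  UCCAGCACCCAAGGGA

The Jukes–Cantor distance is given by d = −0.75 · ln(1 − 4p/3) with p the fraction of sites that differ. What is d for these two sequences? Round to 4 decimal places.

0.1367

The sequences differ at positions 1 (A/U), 7 (U/A).
p = 2/16 = 0.125000.
d = −0.75 · ln(1 − (4/3)·0.125000) = −0.75 · ln(0.833333) = −0.75 · (-0.182322) = 0.1367.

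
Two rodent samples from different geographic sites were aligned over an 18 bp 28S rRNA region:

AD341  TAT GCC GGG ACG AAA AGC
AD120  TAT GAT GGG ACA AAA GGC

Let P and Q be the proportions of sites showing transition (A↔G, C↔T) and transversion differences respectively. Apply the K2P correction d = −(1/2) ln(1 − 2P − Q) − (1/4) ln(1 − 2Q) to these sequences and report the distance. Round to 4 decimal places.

Mismatches occur at site 5 (C↔A, transversion), site 6 (C↔T, transition), site 12 (G↔A, transition), site 16 (A↔G, transition).
Of the 4 differences, 3 transitions and 1 transversion over 18 sites: P = 3/18 = 0.166667, Q = 1/18 = 0.055556.
d = −0.5·ln(0.611110) − 0.25·ln(0.888888) = −0.5·(-0.492478) − 0.25·(-0.117784) = 0.2757.

0.2757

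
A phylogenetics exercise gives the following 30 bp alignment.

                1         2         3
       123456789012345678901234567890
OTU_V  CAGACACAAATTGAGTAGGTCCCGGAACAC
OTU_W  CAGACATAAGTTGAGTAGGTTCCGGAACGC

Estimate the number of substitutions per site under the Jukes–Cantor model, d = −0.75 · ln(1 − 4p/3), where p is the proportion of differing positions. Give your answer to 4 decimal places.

0.1468

Mismatches occur at site 7 (C↔T), site 10 (A↔G), site 21 (C↔T), site 29 (A↔G).
p = 4/30 = 0.133333.
d = −0.75 · ln(1 − (4/3)·0.133333) = −0.75 · ln(0.822223) = −0.75 · (-0.195744) = 0.1468.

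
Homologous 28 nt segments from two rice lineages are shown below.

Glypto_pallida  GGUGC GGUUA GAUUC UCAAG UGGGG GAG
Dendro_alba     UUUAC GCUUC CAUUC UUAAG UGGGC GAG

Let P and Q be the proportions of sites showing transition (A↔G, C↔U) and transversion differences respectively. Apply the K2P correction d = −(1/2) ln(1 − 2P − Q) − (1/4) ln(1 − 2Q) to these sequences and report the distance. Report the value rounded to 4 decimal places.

0.3608

The sequences differ at positions 1 (G/U, transversion), 2 (G/U, transversion), 4 (G/A, transition), 7 (G/C, transversion), 10 (A/C, transversion), 11 (G/C, transversion), 17 (C/U, transition), 25 (G/C, transversion).
Of the 8 differences, 2 transitions and 6 transversions over 28 sites: P = 2/28 = 0.071429, Q = 6/28 = 0.214286.
d = −0.5·ln(0.642856) − 0.25·ln(0.571428) = −0.5·(-0.441835) − 0.25·(-0.559617) = 0.3608.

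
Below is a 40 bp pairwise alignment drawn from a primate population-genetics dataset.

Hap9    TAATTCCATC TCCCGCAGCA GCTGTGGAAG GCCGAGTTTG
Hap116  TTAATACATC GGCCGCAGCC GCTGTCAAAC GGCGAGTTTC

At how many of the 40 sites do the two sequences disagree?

11

Mismatches occur at site 2 (A→T), site 4 (T→A), site 6 (C→A), site 11 (T→G), site 12 (C→G), site 20 (A→C), site 26 (G→C), site 27 (G→A), site 30 (G→C), site 32 (C→G), site 40 (G→C).
That gives 11 mismatches out of 40 aligned sites, so the Hamming distance is 11.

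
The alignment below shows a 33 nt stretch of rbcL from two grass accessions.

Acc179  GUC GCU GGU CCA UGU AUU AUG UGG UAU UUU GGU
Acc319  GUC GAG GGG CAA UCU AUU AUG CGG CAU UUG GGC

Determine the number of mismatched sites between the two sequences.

The sequences differ at positions 5 (C/A), 6 (U/G), 9 (U/G), 11 (C/A), 14 (G/C), 22 (U/C), 25 (U/C), 30 (U/G), 33 (U/C).
That gives 9 mismatches out of 33 aligned sites, so the Hamming distance is 9.

9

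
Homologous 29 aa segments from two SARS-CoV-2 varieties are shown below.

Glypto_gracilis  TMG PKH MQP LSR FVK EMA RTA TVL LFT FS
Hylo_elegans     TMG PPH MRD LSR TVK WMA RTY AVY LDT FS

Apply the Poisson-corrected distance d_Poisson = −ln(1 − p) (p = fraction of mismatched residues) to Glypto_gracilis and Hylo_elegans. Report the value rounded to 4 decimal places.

0.3716

Differing sites — 5:K/P; 8:Q/R; 9:P/D; 13:F/T; 16:E/W; 21:A/Y; 22:T/A; 24:L/Y; 26:F/D.
p = 9/29 = 0.310345.
d = −ln(1 − 0.310345) = −ln(0.689655) = 0.3716.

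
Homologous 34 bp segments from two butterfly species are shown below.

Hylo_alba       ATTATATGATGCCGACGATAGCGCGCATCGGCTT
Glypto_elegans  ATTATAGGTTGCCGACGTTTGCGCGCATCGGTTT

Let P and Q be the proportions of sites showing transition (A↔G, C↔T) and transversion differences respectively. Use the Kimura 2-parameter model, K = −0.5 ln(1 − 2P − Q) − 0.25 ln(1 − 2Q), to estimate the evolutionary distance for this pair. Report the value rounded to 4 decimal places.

Differing sites — 7:T/G (Tv); 9:A/T (Tv); 18:A/T (Tv); 20:A/T (Tv); 32:C/T (Ti).
Of the 5 differences, 1 transition and 4 transversions over 34 sites: P = 1/34 = 0.029412, Q = 4/34 = 0.117647.
d = −0.5·ln(0.823529) − 0.25·ln(0.764706) = −0.5·(-0.194157) − 0.25·(-0.268264) = 0.1641.

0.1641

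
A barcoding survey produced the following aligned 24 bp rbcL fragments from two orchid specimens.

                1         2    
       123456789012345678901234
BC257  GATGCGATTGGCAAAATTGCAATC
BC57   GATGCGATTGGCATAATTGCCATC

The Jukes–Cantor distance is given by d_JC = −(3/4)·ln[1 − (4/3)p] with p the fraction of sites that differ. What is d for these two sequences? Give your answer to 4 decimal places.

0.0883

The sequences differ at positions 14 (A/T), 21 (A/C).
p = 2/24 = 0.083333.
d = −0.75 · ln(1 − (4/3)·0.083333) = −0.75 · ln(0.888889) = −0.75 · (-0.117783) = 0.0883.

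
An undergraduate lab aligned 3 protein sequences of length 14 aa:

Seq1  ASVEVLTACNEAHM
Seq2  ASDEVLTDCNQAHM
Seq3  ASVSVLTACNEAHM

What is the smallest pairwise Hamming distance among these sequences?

1

Pairwise Hamming distances:
  Seq1 vs Seq2: 3
  Seq1 vs Seq3: 1
  Seq2 vs Seq3: 4
The smallest is 1, between Seq1 and Seq3.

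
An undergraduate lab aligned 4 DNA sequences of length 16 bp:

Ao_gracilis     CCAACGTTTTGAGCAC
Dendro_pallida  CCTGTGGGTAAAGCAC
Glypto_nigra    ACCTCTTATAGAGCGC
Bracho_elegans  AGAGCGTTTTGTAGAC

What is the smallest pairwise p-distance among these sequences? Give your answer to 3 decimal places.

Pairwise Hamming distances:
  Ao_gracilis vs Dendro_pallida: 7
  Ao_gracilis vs Glypto_nigra: 7
  Ao_gracilis vs Bracho_elegans: 6
  Dendro_pallida vs Glypto_nigra: 9
  Dendro_pallida vs Bracho_elegans: 11
  Glypto_nigra vs Bracho_elegans: 10
The smallest is 6 mismatches, between Ao_gracilis and Bracho_elegans; p = 6/16 = 0.375.

0.375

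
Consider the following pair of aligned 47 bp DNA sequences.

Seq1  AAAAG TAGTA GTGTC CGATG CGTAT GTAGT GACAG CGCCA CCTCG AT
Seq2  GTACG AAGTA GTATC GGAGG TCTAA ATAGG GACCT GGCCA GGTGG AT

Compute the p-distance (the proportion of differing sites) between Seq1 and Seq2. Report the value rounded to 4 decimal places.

Differing sites — 1:A/G; 2:A/T; 4:A/C; 6:T/A; 13:G/A; 16:C/G; 19:T/G; 21:C/T; 22:G/C; 25:T/A; 26:G/A; 30:T/G; 34:A/C; 35:G/T; 36:C/G; 41:C/G; 42:C/G; 44:C/G.
There are 18 differences over 47 sites, so p = 18/47 = 0.3830.

0.3830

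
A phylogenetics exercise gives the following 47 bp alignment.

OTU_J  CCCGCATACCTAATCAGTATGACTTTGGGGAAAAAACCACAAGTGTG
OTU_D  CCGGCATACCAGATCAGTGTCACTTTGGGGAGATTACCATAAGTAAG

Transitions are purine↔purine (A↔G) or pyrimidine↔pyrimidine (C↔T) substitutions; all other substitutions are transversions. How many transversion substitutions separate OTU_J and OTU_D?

6

Differing sites — 3:C/G (Tv); 11:T/A (Tv); 12:A/G (Ti); 19:A/G (Ti); 21:G/C (Tv); 32:A/G (Ti); 34:A/T (Tv); 35:A/T (Tv); 40:C/T (Ti); 45:G/A (Ti); 46:T/A (Tv).
Of the 11 differences, 5 transitions and 6 transversions, so the answer is 6.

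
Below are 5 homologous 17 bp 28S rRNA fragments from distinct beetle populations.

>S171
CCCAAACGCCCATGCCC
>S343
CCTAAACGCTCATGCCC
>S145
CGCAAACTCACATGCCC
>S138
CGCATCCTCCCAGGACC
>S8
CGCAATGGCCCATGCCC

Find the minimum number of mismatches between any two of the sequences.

2

Pairwise Hamming distances:
  S171 vs S343: 2
  S171 vs S145: 3
  S171 vs S138: 6
  S171 vs S8: 3
  S343 vs S145: 4
  S343 vs S138: 8
  S343 vs S8: 5
  S145 vs S138: 5
  S145 vs S8: 4
  S138 vs S8: 6
The smallest is 2, between S171 and S343.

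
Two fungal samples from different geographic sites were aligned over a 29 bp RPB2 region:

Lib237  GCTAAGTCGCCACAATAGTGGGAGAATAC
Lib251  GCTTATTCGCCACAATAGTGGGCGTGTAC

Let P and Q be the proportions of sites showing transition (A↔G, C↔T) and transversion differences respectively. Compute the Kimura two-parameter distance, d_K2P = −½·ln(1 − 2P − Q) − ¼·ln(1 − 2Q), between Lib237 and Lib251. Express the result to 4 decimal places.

0.1966

Differing sites — 4:A/T (Tv); 6:G/T (Tv); 23:A/C (Tv); 25:A/T (Tv); 26:A/G (Ti).
Of the 5 differences, 1 transition and 4 transversions over 29 sites: P = 1/29 = 0.034483, Q = 4/29 = 0.137931.
d = −0.5·ln(0.793103) − 0.25·ln(0.724138) = −0.5·(-0.231802) − 0.25·(-0.322773) = 0.1966.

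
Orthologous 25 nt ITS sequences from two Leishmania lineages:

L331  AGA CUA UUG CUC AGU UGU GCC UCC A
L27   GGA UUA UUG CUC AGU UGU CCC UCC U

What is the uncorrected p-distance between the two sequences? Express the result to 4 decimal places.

Differing sites — 1:A/G; 4:C/U; 19:G/C; 25:A/U.
There are 4 differences over 25 sites, so p = 4/25 = 0.1600.

0.1600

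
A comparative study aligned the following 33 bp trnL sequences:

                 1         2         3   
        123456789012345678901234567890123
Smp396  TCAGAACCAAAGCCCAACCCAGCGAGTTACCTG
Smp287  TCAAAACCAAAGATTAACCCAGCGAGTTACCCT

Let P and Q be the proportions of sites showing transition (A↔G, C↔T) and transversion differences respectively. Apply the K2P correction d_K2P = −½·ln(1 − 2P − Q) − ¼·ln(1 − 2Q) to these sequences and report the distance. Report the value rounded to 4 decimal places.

Mismatches occur at site 4 (G/A, transition), site 13 (C/A, transversion), site 14 (C/T, transition), site 15 (C/T, transition), site 32 (T/C, transition), site 33 (G/T, transversion).
Of the 6 differences, 4 transitions and 2 transversions over 33 sites: P = 4/33 = 0.121212, Q = 2/33 = 0.060606.
d = −0.5·ln(0.696970) − 0.25·ln(0.878788) = −0.5·(-0.361013) − 0.25·(-0.129212) = 0.2128.

0.2128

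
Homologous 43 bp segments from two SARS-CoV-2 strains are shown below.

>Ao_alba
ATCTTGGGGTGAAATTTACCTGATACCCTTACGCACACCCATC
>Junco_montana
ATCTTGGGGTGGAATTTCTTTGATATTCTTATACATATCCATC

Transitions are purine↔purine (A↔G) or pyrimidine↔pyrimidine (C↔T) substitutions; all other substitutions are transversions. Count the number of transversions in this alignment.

1

The sequences differ at positions 12 (A/G, transition), 18 (A/C, transversion), 19 (C/T, transition), 20 (C/T, transition), 26 (C/T, transition), 27 (C/T, transition), 32 (C/T, transition), 33 (G/A, transition), 36 (C/T, transition), 38 (C/T, transition).
Of the 10 differences, 9 transitions and 1 transversion, so the answer is 1.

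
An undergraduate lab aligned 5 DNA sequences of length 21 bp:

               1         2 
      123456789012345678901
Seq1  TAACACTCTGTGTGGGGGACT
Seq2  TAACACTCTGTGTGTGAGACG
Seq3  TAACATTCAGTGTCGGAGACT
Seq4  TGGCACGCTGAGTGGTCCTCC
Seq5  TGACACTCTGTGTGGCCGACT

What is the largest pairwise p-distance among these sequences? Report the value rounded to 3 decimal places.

0.571

Pairwise Hamming distances:
  Seq1 vs Seq2: 3
  Seq1 vs Seq3: 4
  Seq1 vs Seq4: 9
  Seq1 vs Seq5: 3
  Seq2 vs Seq3: 5
  Seq2 vs Seq4: 10
  Seq2 vs Seq5: 5
  Seq3 vs Seq4: 12
  Seq3 vs Seq5: 6
  Seq4 vs Seq5: 7
The largest is 12 mismatches, between Seq3 and Seq4; p = 12/21 = 0.571.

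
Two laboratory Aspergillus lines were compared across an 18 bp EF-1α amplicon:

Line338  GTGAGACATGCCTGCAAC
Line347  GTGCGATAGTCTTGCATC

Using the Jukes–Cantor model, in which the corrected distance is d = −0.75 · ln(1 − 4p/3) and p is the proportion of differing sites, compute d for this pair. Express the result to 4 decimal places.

The sequences differ at positions 4 (A/C), 7 (C/T), 9 (T/G), 10 (G/T), 12 (C/T), 17 (A/T).
p = 6/18 = 0.333333.
d = −0.75 · ln(1 − (4/3)·0.333333) = −0.75 · ln(0.555556) = −0.75 · (-0.587786) = 0.4408.

0.4408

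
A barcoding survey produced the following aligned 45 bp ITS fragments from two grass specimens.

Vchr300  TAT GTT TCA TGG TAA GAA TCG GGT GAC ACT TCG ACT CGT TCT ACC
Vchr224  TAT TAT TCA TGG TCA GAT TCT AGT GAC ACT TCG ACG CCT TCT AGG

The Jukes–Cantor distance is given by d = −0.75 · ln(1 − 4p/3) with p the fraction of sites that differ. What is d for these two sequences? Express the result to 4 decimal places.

The sequences differ at positions 4 (G/T), 5 (T/A), 14 (A/C), 18 (A/T), 21 (G/T), 22 (G/A), 36 (T/G), 38 (G/C), 44 (C/G), 45 (C/G).
p = 10/45 = 0.222222.
d = −0.75 · ln(1 − (4/3)·0.222222) = −0.75 · ln(0.703704) = −0.75 · (-0.351397) = 0.2635.

0.2635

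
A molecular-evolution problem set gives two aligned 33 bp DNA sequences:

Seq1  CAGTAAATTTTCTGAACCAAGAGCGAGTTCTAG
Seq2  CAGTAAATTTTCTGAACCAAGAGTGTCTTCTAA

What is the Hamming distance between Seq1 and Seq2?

4

Mismatches occur at site 24 (C↔T), site 26 (A↔T), site 27 (G↔C), site 33 (G↔A).
That gives 4 mismatches out of 33 aligned sites, so the Hamming distance is 4.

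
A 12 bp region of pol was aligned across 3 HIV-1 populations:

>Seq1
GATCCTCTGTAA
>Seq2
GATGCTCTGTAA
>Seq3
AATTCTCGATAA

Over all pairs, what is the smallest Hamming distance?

1

Pairwise Hamming distances:
  Seq1 vs Seq2: 1
  Seq1 vs Seq3: 4
  Seq2 vs Seq3: 4
The smallest is 1, between Seq1 and Seq2.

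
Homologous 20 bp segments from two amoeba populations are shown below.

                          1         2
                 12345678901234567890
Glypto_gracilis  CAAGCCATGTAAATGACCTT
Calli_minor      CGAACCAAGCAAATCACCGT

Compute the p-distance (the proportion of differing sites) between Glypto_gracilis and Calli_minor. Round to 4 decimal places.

0.3000

The sequences differ at positions 2 (A/G), 4 (G/A), 8 (T/A), 10 (T/C), 15 (G/C), 19 (T/G).
There are 6 differences over 20 sites, so p = 6/20 = 0.3000.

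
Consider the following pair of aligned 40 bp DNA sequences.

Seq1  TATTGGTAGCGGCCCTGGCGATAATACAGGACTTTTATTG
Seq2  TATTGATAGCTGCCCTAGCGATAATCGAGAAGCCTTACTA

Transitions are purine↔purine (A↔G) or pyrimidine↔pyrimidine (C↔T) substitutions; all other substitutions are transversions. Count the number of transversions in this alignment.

Mismatches occur at site 6 (G→A, transition), site 11 (G→T, transversion), site 17 (G→A, transition), site 26 (A→C, transversion), site 27 (C→G, transversion), site 30 (G→A, transition), site 32 (C→G, transversion), site 33 (T→C, transition), site 34 (T→C, transition), site 38 (T→C, transition), site 40 (G→A, transition).
Of the 11 differences, 7 transitions and 4 transversions, so the answer is 4.

4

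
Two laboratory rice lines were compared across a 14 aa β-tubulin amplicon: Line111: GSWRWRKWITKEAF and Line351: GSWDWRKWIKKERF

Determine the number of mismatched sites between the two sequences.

3

The sequences differ at positions 4 (R/D), 10 (T/K), 13 (A/R).
That gives 3 mismatches out of 14 aligned sites, so the Hamming distance is 3.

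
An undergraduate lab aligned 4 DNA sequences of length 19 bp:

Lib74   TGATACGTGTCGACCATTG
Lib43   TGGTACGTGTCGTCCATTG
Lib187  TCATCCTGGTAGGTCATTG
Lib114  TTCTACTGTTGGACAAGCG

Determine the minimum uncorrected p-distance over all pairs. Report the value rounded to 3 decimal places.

0.105

Pairwise Hamming distances:
  Lib74 vs Lib43: 2
  Lib74 vs Lib187: 7
  Lib74 vs Lib114: 9
  Lib43 vs Lib187: 8
  Lib43 vs Lib114: 10
  Lib187 vs Lib114: 10
The smallest is 2 mismatches, between Lib74 and Lib43; p = 2/19 = 0.105.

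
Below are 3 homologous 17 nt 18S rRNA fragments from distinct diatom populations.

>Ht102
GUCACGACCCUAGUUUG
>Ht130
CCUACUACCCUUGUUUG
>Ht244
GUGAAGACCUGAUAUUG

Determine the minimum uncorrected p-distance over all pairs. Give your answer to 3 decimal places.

Pairwise Hamming distances:
  Ht102 vs Ht130: 5
  Ht102 vs Ht244: 6
  Ht130 vs Ht244: 10
The smallest is 5 mismatches, between Ht102 and Ht130; p = 5/17 = 0.294.

0.294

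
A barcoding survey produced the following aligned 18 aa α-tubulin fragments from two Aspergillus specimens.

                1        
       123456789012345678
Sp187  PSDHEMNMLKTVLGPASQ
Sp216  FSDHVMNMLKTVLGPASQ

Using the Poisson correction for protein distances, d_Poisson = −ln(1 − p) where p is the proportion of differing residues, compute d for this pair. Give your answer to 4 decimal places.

0.1178

The sequences differ at positions 1 (P/F), 5 (E/V).
p = 2/18 = 0.111111.
d = −ln(1 − 0.111111) = −ln(0.888889) = 0.1178.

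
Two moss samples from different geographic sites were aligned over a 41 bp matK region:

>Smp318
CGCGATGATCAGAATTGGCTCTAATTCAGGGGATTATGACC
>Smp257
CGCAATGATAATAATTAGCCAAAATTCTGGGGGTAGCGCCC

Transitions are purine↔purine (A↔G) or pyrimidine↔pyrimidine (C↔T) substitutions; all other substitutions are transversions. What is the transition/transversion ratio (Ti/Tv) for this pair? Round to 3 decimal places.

0.857

Differing sites — 4:G/A (Ti); 10:C/A (Tv); 12:G/T (Tv); 17:G/A (Ti); 20:T/C (Ti); 21:C/A (Tv); 22:T/A (Tv); 28:A/T (Tv); 33:A/G (Ti); 35:T/A (Tv); 36:A/G (Ti); 37:T/C (Ti); 39:A/C (Tv).
Of the 13 differences, 6 transitions and 7 transversions, so Ti/Tv = 6/7 = 0.857.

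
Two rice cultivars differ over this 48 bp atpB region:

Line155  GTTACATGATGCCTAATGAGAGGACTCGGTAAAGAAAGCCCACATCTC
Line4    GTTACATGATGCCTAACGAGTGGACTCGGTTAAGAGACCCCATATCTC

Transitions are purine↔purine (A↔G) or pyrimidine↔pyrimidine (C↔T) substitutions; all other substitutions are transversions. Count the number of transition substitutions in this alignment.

The sequences differ at positions 17 (T/C, transition), 21 (A/T, transversion), 31 (A/T, transversion), 36 (A/G, transition), 38 (G/C, transversion), 43 (C/T, transition).
Of the 6 differences, 3 transitions and 3 transversions, so the answer is 3.

3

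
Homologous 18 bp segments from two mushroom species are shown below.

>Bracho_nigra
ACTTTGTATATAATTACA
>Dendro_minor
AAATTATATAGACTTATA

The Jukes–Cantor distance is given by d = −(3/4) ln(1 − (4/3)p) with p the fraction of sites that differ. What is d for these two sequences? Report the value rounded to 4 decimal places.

0.4408

The sequences differ at positions 2 (C/A), 3 (T/A), 6 (G/A), 11 (T/G), 13 (A/C), 17 (C/T).
p = 6/18 = 0.333333.
d = −0.75 · ln(1 − (4/3)·0.333333) = −0.75 · ln(0.555556) = −0.75 · (-0.587786) = 0.4408.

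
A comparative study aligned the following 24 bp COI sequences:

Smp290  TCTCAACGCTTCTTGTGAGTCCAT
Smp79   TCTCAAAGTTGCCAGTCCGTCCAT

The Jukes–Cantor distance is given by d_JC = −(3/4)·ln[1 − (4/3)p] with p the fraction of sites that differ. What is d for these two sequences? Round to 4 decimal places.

0.3694

Differing sites — 7:C/A; 9:C/T; 11:T/G; 13:T/C; 14:T/A; 17:G/C; 18:A/C.
p = 7/24 = 0.291667.
d = −0.75 · ln(1 − (4/3)·0.291667) = −0.75 · ln(0.611111) = −0.75 · (-0.492477) = 0.3694.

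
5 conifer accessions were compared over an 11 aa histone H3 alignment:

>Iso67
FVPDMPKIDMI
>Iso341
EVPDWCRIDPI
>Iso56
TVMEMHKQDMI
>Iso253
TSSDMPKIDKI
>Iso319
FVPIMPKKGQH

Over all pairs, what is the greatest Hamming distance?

Pairwise Hamming distances:
  Iso67 vs Iso341: 5
  Iso67 vs Iso56: 5
  Iso67 vs Iso253: 4
  Iso67 vs Iso319: 5
  Iso341 vs Iso56: 8
  Iso341 vs Iso253: 7
  Iso341 vs Iso319: 9
  Iso56 vs Iso253: 6
  Iso56 vs Iso319: 8
  Iso253 vs Iso319: 8
The largest is 9, between Iso341 and Iso319.

9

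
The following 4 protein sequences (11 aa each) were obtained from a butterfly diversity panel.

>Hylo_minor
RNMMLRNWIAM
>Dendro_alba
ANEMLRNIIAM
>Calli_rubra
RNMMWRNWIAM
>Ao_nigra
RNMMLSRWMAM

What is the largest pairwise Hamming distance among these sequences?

6

Pairwise Hamming distances:
  Hylo_minor vs Dendro_alba: 3
  Hylo_minor vs Calli_rubra: 1
  Hylo_minor vs Ao_nigra: 3
  Dendro_alba vs Calli_rubra: 4
  Dendro_alba vs Ao_nigra: 6
  Calli_rubra vs Ao_nigra: 4
The largest is 6, between Dendro_alba and Ao_nigra.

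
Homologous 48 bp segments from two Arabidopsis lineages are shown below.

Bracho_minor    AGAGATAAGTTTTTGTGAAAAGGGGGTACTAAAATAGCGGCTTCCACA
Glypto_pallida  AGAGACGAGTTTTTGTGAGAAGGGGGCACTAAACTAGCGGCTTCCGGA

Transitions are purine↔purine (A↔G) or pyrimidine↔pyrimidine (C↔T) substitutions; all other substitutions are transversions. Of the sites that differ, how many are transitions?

The sequences differ at positions 6 (T/C, transition), 7 (A/G, transition), 19 (A/G, transition), 27 (T/C, transition), 34 (A/C, transversion), 46 (A/G, transition), 47 (C/G, transversion).
Of the 7 differences, 5 transitions and 2 transversions, so the answer is 5.

5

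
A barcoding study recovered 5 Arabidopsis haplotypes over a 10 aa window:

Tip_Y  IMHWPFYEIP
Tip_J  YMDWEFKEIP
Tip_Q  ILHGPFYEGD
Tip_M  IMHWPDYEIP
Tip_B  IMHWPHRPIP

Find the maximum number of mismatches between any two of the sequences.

8

Pairwise Hamming distances:
  Tip_Y vs Tip_J: 4
  Tip_Y vs Tip_Q: 4
  Tip_Y vs Tip_M: 1
  Tip_Y vs Tip_B: 3
  Tip_J vs Tip_Q: 8
  Tip_J vs Tip_M: 5
  Tip_J vs Tip_B: 6
  Tip_Q vs Tip_M: 5
  Tip_Q vs Tip_B: 7
  Tip_M vs Tip_B: 3
The largest is 8, between Tip_J and Tip_Q.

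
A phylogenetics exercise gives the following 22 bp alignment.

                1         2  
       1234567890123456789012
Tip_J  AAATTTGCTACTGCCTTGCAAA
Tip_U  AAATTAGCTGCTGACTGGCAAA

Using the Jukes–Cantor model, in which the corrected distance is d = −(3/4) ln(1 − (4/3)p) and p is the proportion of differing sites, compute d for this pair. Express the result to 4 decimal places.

Mismatches occur at site 6 (T→A), site 10 (A→G), site 14 (C→A), site 17 (T→G).
p = 4/22 = 0.181818.
d = −0.75 · ln(1 − (4/3)·0.181818) = −0.75 · ln(0.757576) = −0.75 · (-0.277631) = 0.2082.

0.2082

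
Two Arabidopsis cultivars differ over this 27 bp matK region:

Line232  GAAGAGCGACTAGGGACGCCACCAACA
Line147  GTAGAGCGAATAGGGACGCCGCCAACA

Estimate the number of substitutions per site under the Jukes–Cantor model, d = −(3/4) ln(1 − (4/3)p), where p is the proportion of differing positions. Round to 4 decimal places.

0.1203

The sequences differ at positions 2 (A/T), 10 (C/A), 21 (A/G).
p = 3/27 = 0.111111.
d = −0.75 · ln(1 − (4/3)·0.111111) = −0.75 · ln(0.851852) = −0.75 · (-0.160342) = 0.1203.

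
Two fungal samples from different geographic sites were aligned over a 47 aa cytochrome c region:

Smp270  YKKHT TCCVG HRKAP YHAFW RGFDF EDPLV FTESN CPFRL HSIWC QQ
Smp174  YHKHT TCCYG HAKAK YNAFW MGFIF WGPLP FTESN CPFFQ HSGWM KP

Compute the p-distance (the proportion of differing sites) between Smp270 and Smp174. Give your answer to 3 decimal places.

The sequences differ at positions 2 (K/H), 9 (V/Y), 12 (R/A), 15 (P/K), 17 (H/N), 21 (R/M), 24 (D/I), 26 (E/W), 27 (D/G), 30 (V/P), 39 (R/F), 40 (L/Q), 43 (I/G), 45 (C/M), 46 (Q/K), 47 (Q/P).
There are 16 differences over 47 sites, so p = 16/47 = 0.340.

0.340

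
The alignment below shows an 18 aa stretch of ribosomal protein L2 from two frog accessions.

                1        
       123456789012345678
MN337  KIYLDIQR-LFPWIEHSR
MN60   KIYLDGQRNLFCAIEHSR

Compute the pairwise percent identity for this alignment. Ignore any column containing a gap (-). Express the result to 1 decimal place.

Excluding the 1 gap column leaves 17 comparable sites.
Mismatches occur at site 6 (I/G), site 12 (P/C), site 13 (W/A).
14 of the 17 comparable sites match, so the percent identity is 14/17 × 100 = 82.4%.

82.4%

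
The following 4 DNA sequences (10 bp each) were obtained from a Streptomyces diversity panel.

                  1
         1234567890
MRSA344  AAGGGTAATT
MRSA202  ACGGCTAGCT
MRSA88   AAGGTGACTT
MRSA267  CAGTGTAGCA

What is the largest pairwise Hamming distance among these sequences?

Pairwise Hamming distances:
  MRSA344 vs MRSA202: 4
  MRSA344 vs MRSA88: 3
  MRSA344 vs MRSA267: 5
  MRSA202 vs MRSA88: 5
  MRSA202 vs MRSA267: 5
  MRSA88 vs MRSA267: 7
The largest is 7, between MRSA88 and MRSA267.

7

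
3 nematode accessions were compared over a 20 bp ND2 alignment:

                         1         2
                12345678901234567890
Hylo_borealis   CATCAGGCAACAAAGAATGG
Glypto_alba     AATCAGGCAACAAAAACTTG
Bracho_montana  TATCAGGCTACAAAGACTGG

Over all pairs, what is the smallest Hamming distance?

Pairwise Hamming distances:
  Hylo_borealis vs Glypto_alba: 4
  Hylo_borealis vs Bracho_montana: 3
  Glypto_alba vs Bracho_montana: 4
The smallest is 3, between Hylo_borealis and Bracho_montana.

3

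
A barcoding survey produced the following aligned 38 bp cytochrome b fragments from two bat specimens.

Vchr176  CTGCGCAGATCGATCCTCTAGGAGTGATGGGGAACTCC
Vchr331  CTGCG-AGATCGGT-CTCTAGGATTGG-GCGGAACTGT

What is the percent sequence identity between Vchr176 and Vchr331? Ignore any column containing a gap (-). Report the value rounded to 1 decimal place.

82.9%

Excluding the 3 gap columns leaves 35 comparable sites.
Mismatches occur at site 13 (A→G), site 24 (G→T), site 27 (A→G), site 30 (G→C), site 37 (C→G), site 38 (C→T).
29 of the 35 comparable sites match, so the percent identity is 29/35 × 100 = 82.9%.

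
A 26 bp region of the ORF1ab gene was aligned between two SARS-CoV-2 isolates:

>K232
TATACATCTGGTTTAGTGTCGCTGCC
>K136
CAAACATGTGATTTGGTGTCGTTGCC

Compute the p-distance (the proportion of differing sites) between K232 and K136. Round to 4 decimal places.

Differing sites — 1:T/C; 3:T/A; 8:C/G; 11:G/A; 15:A/G; 22:C/T.
There are 6 differences over 26 sites, so p = 6/26 = 0.2308.

0.2308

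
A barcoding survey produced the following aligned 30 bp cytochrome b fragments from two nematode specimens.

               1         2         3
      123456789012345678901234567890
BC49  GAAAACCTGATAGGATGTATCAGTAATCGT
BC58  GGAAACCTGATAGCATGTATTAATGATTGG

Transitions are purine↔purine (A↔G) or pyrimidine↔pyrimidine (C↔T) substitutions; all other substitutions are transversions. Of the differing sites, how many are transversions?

2

Differing sites — 2:A/G (Ti); 14:G/C (Tv); 21:C/T (Ti); 23:G/A (Ti); 25:A/G (Ti); 28:C/T (Ti); 30:T/G (Tv).
Of the 7 differences, 5 transitions and 2 transversions, so the answer is 2.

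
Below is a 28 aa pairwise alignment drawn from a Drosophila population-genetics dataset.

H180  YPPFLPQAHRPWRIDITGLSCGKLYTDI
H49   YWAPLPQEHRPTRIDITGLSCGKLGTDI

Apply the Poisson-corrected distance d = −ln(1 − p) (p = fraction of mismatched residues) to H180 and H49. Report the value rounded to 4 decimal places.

Mismatches occur at site 2 (P/W), site 3 (P/A), site 4 (F/P), site 8 (A/E), site 12 (W/T), site 25 (Y/G).
p = 6/28 = 0.214286.
d = −ln(1 − 0.214286) = −ln(0.785714) = 0.2412.

0.2412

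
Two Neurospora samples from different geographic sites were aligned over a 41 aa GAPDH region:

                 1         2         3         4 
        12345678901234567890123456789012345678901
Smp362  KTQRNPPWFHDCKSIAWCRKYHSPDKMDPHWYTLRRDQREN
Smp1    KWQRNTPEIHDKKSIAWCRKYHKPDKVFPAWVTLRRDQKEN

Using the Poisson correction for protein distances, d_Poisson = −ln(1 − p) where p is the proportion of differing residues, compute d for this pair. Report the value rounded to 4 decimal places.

The sequences differ at positions 2 (T/W), 6 (P/T), 8 (W/E), 9 (F/I), 12 (C/K), 23 (S/K), 27 (M/V), 28 (D/F), 30 (H/A), 32 (Y/V), 39 (R/K).
p = 11/41 = 0.268293.
d = −ln(1 − 0.268293) = −ln(0.731707) = 0.3124.

0.3124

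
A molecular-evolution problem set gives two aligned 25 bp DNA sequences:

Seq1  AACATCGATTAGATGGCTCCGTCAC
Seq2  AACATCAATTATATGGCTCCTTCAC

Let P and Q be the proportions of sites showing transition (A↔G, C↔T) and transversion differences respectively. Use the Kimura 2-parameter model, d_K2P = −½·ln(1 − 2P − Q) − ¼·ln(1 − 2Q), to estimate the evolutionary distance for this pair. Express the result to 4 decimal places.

Mismatches occur at site 7 (G→A, transition), site 12 (G→T, transversion), site 21 (G→T, transversion).
Of the 3 differences, 1 transition and 2 transversions over 25 sites: P = 1/25 = 0.040000, Q = 2/25 = 0.080000.
d = −0.5·ln(0.840000) − 0.25·ln(0.840000) = −0.5·(-0.174353) − 0.25·(-0.174353) = 0.1308.

0.1308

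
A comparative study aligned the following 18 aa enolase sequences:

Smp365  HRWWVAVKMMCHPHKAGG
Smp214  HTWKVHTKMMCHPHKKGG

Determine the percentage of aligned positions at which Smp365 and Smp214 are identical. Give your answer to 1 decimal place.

72.2%

Mismatches occur at site 2 (R/T), site 4 (W/K), site 6 (A/H), site 7 (V/T), site 16 (A/K).
13 of the 18 sites match, so the percent identity is 13/18 × 100 = 72.2%.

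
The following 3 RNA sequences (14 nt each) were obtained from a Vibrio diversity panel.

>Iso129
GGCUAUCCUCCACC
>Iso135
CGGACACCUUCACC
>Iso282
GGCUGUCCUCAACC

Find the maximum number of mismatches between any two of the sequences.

7

Pairwise Hamming distances:
  Iso129 vs Iso135: 6
  Iso129 vs Iso282: 2
  Iso135 vs Iso282: 7
The largest is 7, between Iso135 and Iso282.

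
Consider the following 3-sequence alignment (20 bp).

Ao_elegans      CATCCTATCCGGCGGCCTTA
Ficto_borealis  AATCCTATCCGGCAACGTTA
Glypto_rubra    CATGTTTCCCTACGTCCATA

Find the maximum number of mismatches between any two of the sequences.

11

Pairwise Hamming distances:
  Ao_elegans vs Ficto_borealis: 4
  Ao_elegans vs Glypto_rubra: 8
  Ficto_borealis vs Glypto_rubra: 11
The largest is 11, between Ficto_borealis and Glypto_rubra.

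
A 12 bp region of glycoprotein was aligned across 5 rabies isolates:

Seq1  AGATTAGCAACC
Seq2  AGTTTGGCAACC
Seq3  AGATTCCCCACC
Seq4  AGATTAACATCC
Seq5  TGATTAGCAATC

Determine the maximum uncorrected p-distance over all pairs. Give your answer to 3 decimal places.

Pairwise Hamming distances:
  Seq1 vs Seq2: 2
  Seq1 vs Seq3: 3
  Seq1 vs Seq4: 2
  Seq1 vs Seq5: 2
  Seq2 vs Seq3: 4
  Seq2 vs Seq4: 4
  Seq2 vs Seq5: 4
  Seq3 vs Seq4: 4
  Seq3 vs Seq5: 5
  Seq4 vs Seq5: 4
The largest is 5 mismatches, between Seq3 and Seq5; p = 5/12 = 0.417.

0.417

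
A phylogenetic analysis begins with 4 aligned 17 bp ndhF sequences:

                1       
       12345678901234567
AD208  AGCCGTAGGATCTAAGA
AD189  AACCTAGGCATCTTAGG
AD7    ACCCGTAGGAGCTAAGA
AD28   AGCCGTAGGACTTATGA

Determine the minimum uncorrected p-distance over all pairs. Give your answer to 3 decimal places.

0.118

Pairwise Hamming distances:
  AD208 vs AD189: 7
  AD208 vs AD7: 2
  AD208 vs AD28: 3
  AD189 vs AD7: 8
  AD189 vs AD28: 10
  AD7 vs AD28: 4
The smallest is 2 mismatches, between AD208 and AD7; p = 2/17 = 0.118.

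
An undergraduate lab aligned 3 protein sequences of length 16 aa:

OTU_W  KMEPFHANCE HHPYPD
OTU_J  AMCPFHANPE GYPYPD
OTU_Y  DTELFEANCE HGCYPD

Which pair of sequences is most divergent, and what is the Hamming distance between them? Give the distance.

Pairwise Hamming distances:
  OTU_W vs OTU_J: 5
  OTU_W vs OTU_Y: 6
  OTU_J vs OTU_Y: 9
The largest is 9, between OTU_J and OTU_Y.

9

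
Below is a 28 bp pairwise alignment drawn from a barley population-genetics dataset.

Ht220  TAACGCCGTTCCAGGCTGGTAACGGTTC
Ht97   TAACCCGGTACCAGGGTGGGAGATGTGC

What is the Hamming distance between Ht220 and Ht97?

Mismatches occur at site 5 (G→C), site 7 (C→G), site 10 (T→A), site 16 (C→G), site 20 (T→G), site 22 (A→G), site 23 (C→A), site 24 (G→T), site 27 (T→G).
That gives 9 mismatches out of 28 aligned sites, so the Hamming distance is 9.

9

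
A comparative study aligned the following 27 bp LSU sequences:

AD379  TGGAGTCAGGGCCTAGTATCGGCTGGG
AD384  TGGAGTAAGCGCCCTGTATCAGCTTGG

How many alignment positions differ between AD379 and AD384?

6

Differing sites — 7:C/A; 10:G/C; 14:T/C; 15:A/T; 21:G/A; 25:G/T.
That gives 6 mismatches out of 27 aligned sites, so the Hamming distance is 6.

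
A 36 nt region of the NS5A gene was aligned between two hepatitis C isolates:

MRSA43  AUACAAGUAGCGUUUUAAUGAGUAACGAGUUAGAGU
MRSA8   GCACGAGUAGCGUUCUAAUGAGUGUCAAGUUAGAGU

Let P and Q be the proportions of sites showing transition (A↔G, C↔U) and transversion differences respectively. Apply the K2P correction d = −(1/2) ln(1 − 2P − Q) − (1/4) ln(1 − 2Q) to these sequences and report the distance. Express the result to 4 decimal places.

Mismatches occur at site 1 (A→G, transition), site 2 (U→C, transition), site 5 (A→G, transition), site 15 (U→C, transition), site 24 (A→G, transition), site 25 (A→U, transversion), site 27 (G→A, transition).
Of the 7 differences, 6 transitions and 1 transversion over 36 sites: P = 6/36 = 0.166667, Q = 1/36 = 0.027778.
d = −0.5·ln(0.638888) − 0.25·ln(0.944444) = −0.5·(-0.448026) − 0.25·(-0.057159) = 0.2383.

0.2383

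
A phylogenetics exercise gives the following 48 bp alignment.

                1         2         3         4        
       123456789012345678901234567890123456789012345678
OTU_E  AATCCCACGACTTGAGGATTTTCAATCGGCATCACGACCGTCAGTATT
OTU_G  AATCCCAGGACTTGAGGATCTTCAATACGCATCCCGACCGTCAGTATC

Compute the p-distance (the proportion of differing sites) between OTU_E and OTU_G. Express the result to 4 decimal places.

0.1250

The sequences differ at positions 8 (C/G), 20 (T/C), 27 (C/A), 28 (G/C), 34 (A/C), 48 (T/C).
There are 6 differences over 48 sites, so p = 6/48 = 0.1250.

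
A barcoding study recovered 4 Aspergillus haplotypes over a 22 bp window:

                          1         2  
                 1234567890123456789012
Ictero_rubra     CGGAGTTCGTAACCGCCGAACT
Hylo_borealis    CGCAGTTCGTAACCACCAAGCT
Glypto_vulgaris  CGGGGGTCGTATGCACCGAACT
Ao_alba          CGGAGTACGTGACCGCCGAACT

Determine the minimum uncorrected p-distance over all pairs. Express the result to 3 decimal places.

Pairwise Hamming distances:
  Ictero_rubra vs Hylo_borealis: 4
  Ictero_rubra vs Glypto_vulgaris: 5
  Ictero_rubra vs Ao_alba: 2
  Hylo_borealis vs Glypto_vulgaris: 7
  Hylo_borealis vs Ao_alba: 6
  Glypto_vulgaris vs Ao_alba: 7
The smallest is 2 mismatches, between Ictero_rubra and Ao_alba; p = 2/22 = 0.091.

0.091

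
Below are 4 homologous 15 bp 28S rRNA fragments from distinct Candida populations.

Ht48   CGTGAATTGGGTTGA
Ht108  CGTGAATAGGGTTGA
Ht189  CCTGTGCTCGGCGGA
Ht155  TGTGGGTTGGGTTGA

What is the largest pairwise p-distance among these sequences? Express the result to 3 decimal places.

Pairwise Hamming distances:
  Ht48 vs Ht108: 1
  Ht48 vs Ht189: 7
  Ht48 vs Ht155: 3
  Ht108 vs Ht189: 8
  Ht108 vs Ht155: 4
  Ht189 vs Ht155: 7
The largest is 8 mismatches, between Ht108 and Ht189; p = 8/15 = 0.533.

0.533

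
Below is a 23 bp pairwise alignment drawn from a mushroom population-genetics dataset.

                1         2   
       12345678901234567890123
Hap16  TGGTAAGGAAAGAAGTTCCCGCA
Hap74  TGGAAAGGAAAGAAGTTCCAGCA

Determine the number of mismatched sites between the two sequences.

Differing sites — 4:T/A; 20:C/A.
That gives 2 mismatches out of 23 aligned sites, so the Hamming distance is 2.

2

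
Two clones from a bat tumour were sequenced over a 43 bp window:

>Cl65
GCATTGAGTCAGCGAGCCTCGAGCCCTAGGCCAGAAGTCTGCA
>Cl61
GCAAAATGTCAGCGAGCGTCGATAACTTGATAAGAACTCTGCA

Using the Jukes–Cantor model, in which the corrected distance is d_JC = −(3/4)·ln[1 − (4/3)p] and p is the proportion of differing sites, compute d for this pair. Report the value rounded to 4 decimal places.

The sequences differ at positions 4 (T/A), 5 (T/A), 6 (G/A), 7 (A/T), 18 (C/G), 23 (G/T), 24 (C/A), 25 (C/A), 28 (A/T), 30 (G/A), 31 (C/T), 32 (C/A), 37 (G/C).
p = 13/43 = 0.302326.
d = −0.75 · ln(1 − (4/3)·0.302326) = −0.75 · ln(0.596899) = −0.75 · (-0.516007) = 0.3870.

0.3870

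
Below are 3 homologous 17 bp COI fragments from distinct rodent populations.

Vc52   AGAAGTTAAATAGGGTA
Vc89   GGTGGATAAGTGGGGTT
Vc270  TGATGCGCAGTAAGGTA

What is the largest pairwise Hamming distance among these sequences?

9

Pairwise Hamming distances:
  Vc52 vs Vc89: 7
  Vc52 vs Vc270: 7
  Vc89 vs Vc270: 9
The largest is 9, between Vc89 and Vc270.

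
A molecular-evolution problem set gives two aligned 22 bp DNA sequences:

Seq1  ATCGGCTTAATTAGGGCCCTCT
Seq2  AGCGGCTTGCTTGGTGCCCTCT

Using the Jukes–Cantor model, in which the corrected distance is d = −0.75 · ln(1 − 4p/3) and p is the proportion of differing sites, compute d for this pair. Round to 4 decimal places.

0.2708

The sequences differ at positions 2 (T/G), 9 (A/G), 10 (A/C), 13 (A/G), 15 (G/T).
p = 5/22 = 0.227273.
d = −0.75 · ln(1 − (4/3)·0.227273) = −0.75 · ln(0.696969) = −0.75 · (-0.361014) = 0.2708.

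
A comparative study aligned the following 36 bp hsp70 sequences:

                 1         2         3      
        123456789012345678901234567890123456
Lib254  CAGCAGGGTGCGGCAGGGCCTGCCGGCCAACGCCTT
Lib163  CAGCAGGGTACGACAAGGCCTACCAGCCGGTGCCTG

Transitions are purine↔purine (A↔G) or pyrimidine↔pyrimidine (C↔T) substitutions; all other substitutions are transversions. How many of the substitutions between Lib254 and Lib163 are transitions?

Mismatches occur at site 10 (G→A, transition), site 13 (G→A, transition), site 16 (G→A, transition), site 22 (G→A, transition), site 25 (G→A, transition), site 29 (A→G, transition), site 30 (A→G, transition), site 31 (C→T, transition), site 36 (T→G, transversion).
Of the 9 differences, 8 transitions and 1 transversion, so the answer is 8.

8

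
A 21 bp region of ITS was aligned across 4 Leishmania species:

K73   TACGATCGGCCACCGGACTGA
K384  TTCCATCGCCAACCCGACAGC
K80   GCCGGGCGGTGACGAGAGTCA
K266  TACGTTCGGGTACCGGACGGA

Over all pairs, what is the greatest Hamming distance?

Pairwise Hamming distances:
  K73 vs K384: 7
  K73 vs K80: 10
  K73 vs K266: 4
  K384 vs K80: 14
  K384 vs K266: 9
  K80 vs K266: 11
The largest is 14, between K384 and K80.

14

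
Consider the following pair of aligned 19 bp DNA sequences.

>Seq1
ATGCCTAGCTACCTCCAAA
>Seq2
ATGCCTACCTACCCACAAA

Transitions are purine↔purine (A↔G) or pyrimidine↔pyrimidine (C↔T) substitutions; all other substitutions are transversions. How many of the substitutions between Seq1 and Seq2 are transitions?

Mismatches occur at site 8 (G↔C, transversion), site 14 (T↔C, transition), site 15 (C↔A, transversion).
Of the 3 differences, 1 transition and 2 transversions, so the answer is 1.

1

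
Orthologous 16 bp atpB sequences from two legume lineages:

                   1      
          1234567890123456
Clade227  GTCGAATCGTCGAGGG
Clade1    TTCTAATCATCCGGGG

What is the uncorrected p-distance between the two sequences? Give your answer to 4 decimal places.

0.3125

Mismatches occur at site 1 (G→T), site 4 (G→T), site 9 (G→A), site 12 (G→C), site 13 (A→G).
There are 5 differences over 16 sites, so p = 5/16 = 0.3125.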